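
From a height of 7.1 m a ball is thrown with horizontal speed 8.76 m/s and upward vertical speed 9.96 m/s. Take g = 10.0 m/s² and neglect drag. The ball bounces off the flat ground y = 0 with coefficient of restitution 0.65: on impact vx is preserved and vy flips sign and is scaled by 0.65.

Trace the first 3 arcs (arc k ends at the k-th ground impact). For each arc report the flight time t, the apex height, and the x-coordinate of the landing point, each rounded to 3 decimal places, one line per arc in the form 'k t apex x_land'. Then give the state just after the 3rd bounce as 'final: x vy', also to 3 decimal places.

1 2.549 12.060 22.330
2 2.019 5.095 40.016
3 1.312 2.153 51.512
final: 51.512 4.265

Arc 1: start y=7.100, vy=9.960 → t=2.549, apex=12.060, x_land=22.330, impact vy=-15.531
  bounce: vy ← 0.65·15.531 = 10.095
Arc 2: start y=0.000, vy=10.095 → t=2.019, apex=5.095, x_land=40.016, impact vy=-10.095
  bounce: vy ← 0.65·10.095 = 6.562
Arc 3: start y=0.000, vy=6.562 → t=1.312, apex=2.153, x_land=51.512, impact vy=-6.562
  bounce: vy ← 0.65·6.562 = 4.265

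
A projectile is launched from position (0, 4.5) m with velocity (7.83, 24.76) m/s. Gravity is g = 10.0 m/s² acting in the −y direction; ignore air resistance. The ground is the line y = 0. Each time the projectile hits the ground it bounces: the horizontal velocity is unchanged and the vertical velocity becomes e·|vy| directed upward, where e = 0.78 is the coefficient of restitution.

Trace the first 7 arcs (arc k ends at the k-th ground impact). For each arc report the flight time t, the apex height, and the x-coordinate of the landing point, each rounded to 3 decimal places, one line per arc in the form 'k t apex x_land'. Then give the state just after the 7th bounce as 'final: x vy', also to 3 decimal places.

1 5.128 35.153 40.149
2 4.136 21.387 72.536
3 3.226 13.012 97.799
4 2.517 7.916 117.504
5 1.963 4.816 132.873
6 1.531 2.930 144.862
7 1.194 1.783 154.213
final: 154.213 4.658

Arc 1: start y=4.500, vy=24.760 → t=5.128, apex=35.153, x_land=40.149, impact vy=-26.515
  bounce: vy ← 0.78·26.515 = 20.682
Arc 2: start y=0.000, vy=20.682 → t=4.136, apex=21.387, x_land=72.536, impact vy=-20.682
  bounce: vy ← 0.78·20.682 = 16.132
Arc 3: start y=0.000, vy=16.132 → t=3.226, apex=13.012, x_land=97.799, impact vy=-16.132
  bounce: vy ← 0.78·16.132 = 12.583
Arc 4: start y=0.000, vy=12.583 → t=2.517, apex=7.916, x_land=117.504, impact vy=-12.583
  bounce: vy ← 0.78·12.583 = 9.815
Arc 5: start y=0.000, vy=9.815 → t=1.963, apex=4.816, x_land=132.873, impact vy=-9.815
  bounce: vy ← 0.78·9.815 = 7.655
Arc 6: start y=0.000, vy=7.655 → t=1.531, apex=2.930, x_land=144.862, impact vy=-7.655
  bounce: vy ← 0.78·7.655 = 5.971
Arc 7: start y=0.000, vy=5.971 → t=1.194, apex=1.783, x_land=154.213, impact vy=-5.971
  bounce: vy ← 0.78·5.971 = 4.658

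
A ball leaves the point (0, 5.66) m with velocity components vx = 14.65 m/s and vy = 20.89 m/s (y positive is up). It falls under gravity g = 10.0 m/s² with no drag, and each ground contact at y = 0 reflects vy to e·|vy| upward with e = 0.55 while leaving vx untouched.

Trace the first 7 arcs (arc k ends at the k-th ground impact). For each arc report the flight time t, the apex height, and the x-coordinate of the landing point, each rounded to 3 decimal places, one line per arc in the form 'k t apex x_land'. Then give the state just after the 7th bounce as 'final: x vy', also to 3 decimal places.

Arc 1: start y=5.660, vy=20.890 → t=4.433, apex=27.480, x_land=64.948, impact vy=-23.443
  bounce: vy ← 0.55·23.443 = 12.894
Arc 2: start y=0.000, vy=12.894 → t=2.579, apex=8.313, x_land=102.727, impact vy=-12.894
  bounce: vy ← 0.55·12.894 = 7.092
Arc 3: start y=0.000, vy=7.092 → t=1.418, apex=2.515, x_land=123.506, impact vy=-7.092
  bounce: vy ← 0.55·7.092 = 3.900
Arc 4: start y=0.000, vy=3.900 → t=0.780, apex=0.761, x_land=134.934, impact vy=-3.900
  bounce: vy ← 0.55·3.900 = 2.145
Arc 5: start y=0.000, vy=2.145 → t=0.429, apex=0.230, x_land=141.219, impact vy=-2.145
  bounce: vy ← 0.55·2.145 = 1.180
Arc 6: start y=0.000, vy=1.180 → t=0.236, apex=0.070, x_land=144.677, impact vy=-1.180
  bounce: vy ← 0.55·1.180 = 0.649
Arc 7: start y=0.000, vy=0.649 → t=0.130, apex=0.021, x_land=146.578, impact vy=-0.649
  bounce: vy ← 0.55·0.649 = 0.357

1 4.433 27.480 64.948
2 2.579 8.313 102.727
3 1.418 2.515 123.506
4 0.780 0.761 134.934
5 0.429 0.230 141.219
6 0.236 0.070 144.677
7 0.130 0.021 146.578
final: 146.578 0.357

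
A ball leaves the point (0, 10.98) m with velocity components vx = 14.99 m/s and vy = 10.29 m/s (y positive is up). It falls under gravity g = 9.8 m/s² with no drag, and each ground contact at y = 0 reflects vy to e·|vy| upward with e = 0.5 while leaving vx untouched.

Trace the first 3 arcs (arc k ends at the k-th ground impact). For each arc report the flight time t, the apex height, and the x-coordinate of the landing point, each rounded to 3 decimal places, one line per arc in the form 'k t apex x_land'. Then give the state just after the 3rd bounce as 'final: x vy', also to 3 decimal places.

Arc 1: start y=10.980, vy=10.290 → t=2.878, apex=16.382, x_land=43.148, impact vy=-17.919
  bounce: vy ← 0.5·17.919 = 8.960
Arc 2: start y=0.000, vy=8.960 → t=1.828, apex=4.096, x_land=70.557, impact vy=-8.960
  bounce: vy ← 0.5·8.960 = 4.480
Arc 3: start y=0.000, vy=4.480 → t=0.914, apex=1.024, x_land=84.262, impact vy=-4.480
  bounce: vy ← 0.5·4.480 = 2.240

1 2.878 16.382 43.148
2 1.828 4.096 70.557
3 0.914 1.024 84.262
final: 84.262 2.240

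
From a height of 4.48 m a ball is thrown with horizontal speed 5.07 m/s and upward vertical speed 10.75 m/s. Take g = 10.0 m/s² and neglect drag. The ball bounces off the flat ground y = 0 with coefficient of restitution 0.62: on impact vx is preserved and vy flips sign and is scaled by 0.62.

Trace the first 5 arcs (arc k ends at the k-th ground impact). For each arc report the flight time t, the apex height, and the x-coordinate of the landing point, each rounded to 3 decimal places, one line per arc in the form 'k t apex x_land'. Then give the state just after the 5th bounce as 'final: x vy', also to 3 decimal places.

Arc 1: start y=4.480, vy=10.750 → t=2.507, apex=10.258, x_land=12.712, impact vy=-14.323
  bounce: vy ← 0.62·14.323 = 8.881
Arc 2: start y=0.000, vy=8.881 → t=1.776, apex=3.943, x_land=21.717, impact vy=-8.881
  bounce: vy ← 0.62·8.881 = 5.506
Arc 3: start y=0.000, vy=5.506 → t=1.101, apex=1.516, x_land=27.300, impact vy=-5.506
  bounce: vy ← 0.62·5.506 = 3.414
Arc 4: start y=0.000, vy=3.414 → t=0.683, apex=0.583, x_land=30.762, impact vy=-3.414
  bounce: vy ← 0.62·3.414 = 2.116
Arc 5: start y=0.000, vy=2.116 → t=0.423, apex=0.224, x_land=32.908, impact vy=-2.116
  bounce: vy ← 0.62·2.116 = 1.312

1 2.507 10.258 12.712
2 1.776 3.943 21.717
3 1.101 1.516 27.300
4 0.683 0.583 30.762
5 0.423 0.224 32.908
final: 32.908 1.312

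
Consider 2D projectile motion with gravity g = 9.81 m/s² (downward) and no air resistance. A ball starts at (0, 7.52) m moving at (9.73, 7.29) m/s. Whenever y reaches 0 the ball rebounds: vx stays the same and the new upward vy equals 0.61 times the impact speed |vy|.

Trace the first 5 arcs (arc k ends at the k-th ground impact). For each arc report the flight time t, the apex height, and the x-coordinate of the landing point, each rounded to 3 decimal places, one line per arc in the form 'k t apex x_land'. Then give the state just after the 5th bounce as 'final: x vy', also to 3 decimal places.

Arc 1: start y=7.520, vy=7.290 → t=2.187, apex=10.229, x_land=21.281, impact vy=-14.166
  bounce: vy ← 0.61·14.166 = 8.641
Arc 2: start y=0.000, vy=8.641 → t=1.762, apex=3.806, x_land=38.423, impact vy=-8.641
  bounce: vy ← 0.61·8.641 = 5.271
Arc 3: start y=0.000, vy=5.271 → t=1.075, apex=1.416, x_land=48.880, impact vy=-5.271
  bounce: vy ← 0.61·5.271 = 3.216
Arc 4: start y=0.000, vy=3.216 → t=0.656, apex=0.527, x_land=55.259, impact vy=-3.216
  bounce: vy ← 0.61·3.216 = 1.961
Arc 5: start y=0.000, vy=1.961 → t=0.400, apex=0.196, x_land=59.150, impact vy=-1.961
  bounce: vy ← 0.61·1.961 = 1.196

1 2.187 10.229 21.281
2 1.762 3.806 38.423
3 1.075 1.416 48.880
4 0.656 0.527 55.259
5 0.400 0.196 59.150
final: 59.150 1.196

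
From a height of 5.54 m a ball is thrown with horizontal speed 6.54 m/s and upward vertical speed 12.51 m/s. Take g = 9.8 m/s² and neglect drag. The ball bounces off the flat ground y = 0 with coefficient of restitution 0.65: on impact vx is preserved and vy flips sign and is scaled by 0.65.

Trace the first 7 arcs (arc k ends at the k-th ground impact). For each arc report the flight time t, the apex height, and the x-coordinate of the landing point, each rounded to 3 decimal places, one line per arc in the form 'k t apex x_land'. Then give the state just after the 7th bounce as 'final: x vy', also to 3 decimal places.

Arc 1: start y=5.540, vy=12.510 → t=2.938, apex=13.525, x_land=19.214, impact vy=-16.281
  bounce: vy ← 0.65·16.281 = 10.583
Arc 2: start y=0.000, vy=10.583 → t=2.160, apex=5.714, x_land=33.339, impact vy=-10.583
  bounce: vy ← 0.65·10.583 = 6.879
Arc 3: start y=0.000, vy=6.879 → t=1.404, apex=2.414, x_land=42.520, impact vy=-6.879
  bounce: vy ← 0.65·6.879 = 4.471
Arc 4: start y=0.000, vy=4.471 → t=0.913, apex=1.020, x_land=48.488, impact vy=-4.471
  bounce: vy ← 0.65·4.471 = 2.906
Arc 5: start y=0.000, vy=2.906 → t=0.593, apex=0.431, x_land=52.367, impact vy=-2.906
  bounce: vy ← 0.65·2.906 = 1.889
Arc 6: start y=0.000, vy=1.889 → t=0.386, apex=0.182, x_land=54.888, impact vy=-1.889
  bounce: vy ← 0.65·1.889 = 1.228
Arc 7: start y=0.000, vy=1.228 → t=0.251, apex=0.077, x_land=56.527, impact vy=-1.228
  bounce: vy ← 0.65·1.228 = 0.798

1 2.938 13.525 19.214
2 2.160 5.714 33.339
3 1.404 2.414 42.520
4 0.913 1.020 48.488
5 0.593 0.431 52.367
6 0.386 0.182 54.888
7 0.251 0.077 56.527
final: 56.527 0.798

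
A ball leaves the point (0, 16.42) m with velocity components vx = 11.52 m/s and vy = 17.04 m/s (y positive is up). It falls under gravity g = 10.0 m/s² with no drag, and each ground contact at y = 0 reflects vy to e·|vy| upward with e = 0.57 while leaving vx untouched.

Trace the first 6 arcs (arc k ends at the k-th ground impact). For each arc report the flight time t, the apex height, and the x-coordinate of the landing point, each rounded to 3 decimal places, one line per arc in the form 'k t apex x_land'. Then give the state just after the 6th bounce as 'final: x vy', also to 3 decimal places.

1 4.191 30.938 48.286
2 2.836 10.052 80.954
3 1.616 3.266 99.574
4 0.921 1.061 110.188
5 0.525 0.345 116.238
6 0.299 0.112 119.686
final: 119.686 0.853

Arc 1: start y=16.420, vy=17.040 → t=4.191, apex=30.938, x_land=48.286, impact vy=-24.875
  bounce: vy ← 0.57·24.875 = 14.179
Arc 2: start y=0.000, vy=14.179 → t=2.836, apex=10.052, x_land=80.954, impact vy=-14.179
  bounce: vy ← 0.57·14.179 = 8.082
Arc 3: start y=0.000, vy=8.082 → t=1.616, apex=3.266, x_land=99.574, impact vy=-8.082
  bounce: vy ← 0.57·8.082 = 4.607
Arc 4: start y=0.000, vy=4.607 → t=0.921, apex=1.061, x_land=110.188, impact vy=-4.607
  bounce: vy ← 0.57·4.607 = 2.626
Arc 5: start y=0.000, vy=2.626 → t=0.525, apex=0.345, x_land=116.238, impact vy=-2.626
  bounce: vy ← 0.57·2.626 = 1.497
Arc 6: start y=0.000, vy=1.497 → t=0.299, apex=0.112, x_land=119.686, impact vy=-1.497
  bounce: vy ← 0.57·1.497 = 0.853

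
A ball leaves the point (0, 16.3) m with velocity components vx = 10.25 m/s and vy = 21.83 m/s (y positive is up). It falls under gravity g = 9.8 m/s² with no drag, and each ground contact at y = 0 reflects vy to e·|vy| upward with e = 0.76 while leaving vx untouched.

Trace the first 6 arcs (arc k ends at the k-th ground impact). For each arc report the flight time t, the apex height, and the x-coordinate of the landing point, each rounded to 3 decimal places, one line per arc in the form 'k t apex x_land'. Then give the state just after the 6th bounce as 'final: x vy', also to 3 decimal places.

1 5.107 40.614 52.342
2 4.376 23.458 97.196
3 3.326 13.550 131.286
4 2.528 7.826 157.194
5 1.921 4.520 176.884
6 1.460 2.611 191.848
final: 191.848 5.437

Arc 1: start y=16.300, vy=21.830 → t=5.107, apex=40.614, x_land=52.342, impact vy=-28.214
  bounce: vy ← 0.76·28.214 = 21.443
Arc 2: start y=0.000, vy=21.443 → t=4.376, apex=23.458, x_land=97.196, impact vy=-21.443
  bounce: vy ← 0.76·21.443 = 16.296
Arc 3: start y=0.000, vy=16.296 → t=3.326, apex=13.550, x_land=131.286, impact vy=-16.296
  bounce: vy ← 0.76·16.296 = 12.385
Arc 4: start y=0.000, vy=12.385 → t=2.528, apex=7.826, x_land=157.194, impact vy=-12.385
  bounce: vy ← 0.76·12.385 = 9.413
Arc 5: start y=0.000, vy=9.413 → t=1.921, apex=4.520, x_land=176.884, impact vy=-9.413
  bounce: vy ← 0.76·9.413 = 7.154
Arc 6: start y=0.000, vy=7.154 → t=1.460, apex=2.611, x_land=191.848, impact vy=-7.154
  bounce: vy ← 0.76·7.154 = 5.437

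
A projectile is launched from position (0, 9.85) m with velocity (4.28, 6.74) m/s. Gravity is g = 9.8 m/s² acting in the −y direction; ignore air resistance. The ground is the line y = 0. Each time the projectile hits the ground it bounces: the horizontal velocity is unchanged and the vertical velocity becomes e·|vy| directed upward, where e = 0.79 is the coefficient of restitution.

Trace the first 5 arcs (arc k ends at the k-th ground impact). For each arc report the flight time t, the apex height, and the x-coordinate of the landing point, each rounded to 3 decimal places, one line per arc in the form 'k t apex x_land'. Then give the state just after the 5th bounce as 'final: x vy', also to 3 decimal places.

Arc 1: start y=9.850, vy=6.740 → t=2.264, apex=12.168, x_land=9.688, impact vy=-15.443
  bounce: vy ← 0.79·15.443 = 12.200
Arc 2: start y=0.000, vy=12.200 → t=2.490, apex=7.594, x_land=20.344, impact vy=-12.200
  bounce: vy ← 0.79·12.200 = 9.638
Arc 3: start y=0.000, vy=9.638 → t=1.967, apex=4.739, x_land=28.763, impact vy=-9.638
  bounce: vy ← 0.79·9.638 = 7.614
Arc 4: start y=0.000, vy=7.614 → t=1.554, apex=2.958, x_land=35.414, impact vy=-7.614
  bounce: vy ← 0.79·7.614 = 6.015
Arc 5: start y=0.000, vy=6.015 → t=1.228, apex=1.846, x_land=40.668, impact vy=-6.015
  bounce: vy ← 0.79·6.015 = 4.752

1 2.264 12.168 9.688
2 2.490 7.594 20.344
3 1.967 4.739 28.763
4 1.554 2.958 35.414
5 1.228 1.846 40.668
final: 40.668 4.752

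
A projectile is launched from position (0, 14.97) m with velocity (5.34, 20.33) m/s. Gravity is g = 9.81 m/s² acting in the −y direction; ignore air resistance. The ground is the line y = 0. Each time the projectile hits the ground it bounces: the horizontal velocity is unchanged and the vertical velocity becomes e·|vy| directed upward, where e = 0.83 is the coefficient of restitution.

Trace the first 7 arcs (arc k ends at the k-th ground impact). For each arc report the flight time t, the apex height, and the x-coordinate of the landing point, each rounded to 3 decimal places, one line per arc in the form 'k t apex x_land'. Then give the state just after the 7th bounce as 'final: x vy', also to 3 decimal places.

Arc 1: start y=14.970, vy=20.330 → t=4.783, apex=36.036, x_land=25.540, impact vy=-26.590
  bounce: vy ← 0.83·26.590 = 22.070
Arc 2: start y=0.000, vy=22.070 → t=4.499, apex=24.825, x_land=49.567, impact vy=-22.070
  bounce: vy ← 0.83·22.070 = 18.318
Arc 3: start y=0.000, vy=18.318 → t=3.735, apex=17.102, x_land=69.510, impact vy=-18.318
  bounce: vy ← 0.83·18.318 = 15.204
Arc 4: start y=0.000, vy=15.204 → t=3.100, apex=11.782, x_land=86.062, impact vy=-15.204
  bounce: vy ← 0.83·15.204 = 12.619
Arc 5: start y=0.000, vy=12.619 → t=2.573, apex=8.116, x_land=99.800, impact vy=-12.619
  bounce: vy ← 0.83·12.619 = 10.474
Arc 6: start y=0.000, vy=10.474 → t=2.135, apex=5.591, x_land=111.203, impact vy=-10.474
  bounce: vy ← 0.83·10.474 = 8.693
Arc 7: start y=0.000, vy=8.693 → t=1.772, apex=3.852, x_land=120.667, impact vy=-8.693
  bounce: vy ← 0.83·8.693 = 7.215

1 4.783 36.036 25.540
2 4.499 24.825 49.567
3 3.735 17.102 69.510
4 3.100 11.782 86.062
5 2.573 8.116 99.800
6 2.135 5.591 111.203
7 1.772 3.852 120.667
final: 120.667 7.215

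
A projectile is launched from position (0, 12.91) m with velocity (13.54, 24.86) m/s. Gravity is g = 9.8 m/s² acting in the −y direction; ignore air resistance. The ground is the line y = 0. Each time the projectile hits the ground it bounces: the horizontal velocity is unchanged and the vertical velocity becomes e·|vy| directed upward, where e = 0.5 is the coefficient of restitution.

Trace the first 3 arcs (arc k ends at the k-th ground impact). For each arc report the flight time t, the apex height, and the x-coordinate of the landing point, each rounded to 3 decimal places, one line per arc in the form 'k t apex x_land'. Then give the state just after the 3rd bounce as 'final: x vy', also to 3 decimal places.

Arc 1: start y=12.910, vy=24.860 → t=5.548, apex=44.442, x_land=75.124, impact vy=-29.514
  bounce: vy ← 0.5·29.514 = 14.757
Arc 2: start y=0.000, vy=14.757 → t=3.012, apex=11.110, x_land=115.901, impact vy=-14.757
  bounce: vy ← 0.5·14.757 = 7.378
Arc 3: start y=0.000, vy=7.378 → t=1.506, apex=2.778, x_land=136.290, impact vy=-7.378
  bounce: vy ← 0.5·7.378 = 3.689

1 5.548 44.442 75.124
2 3.012 11.110 115.901
3 1.506 2.778 136.290
final: 136.290 3.689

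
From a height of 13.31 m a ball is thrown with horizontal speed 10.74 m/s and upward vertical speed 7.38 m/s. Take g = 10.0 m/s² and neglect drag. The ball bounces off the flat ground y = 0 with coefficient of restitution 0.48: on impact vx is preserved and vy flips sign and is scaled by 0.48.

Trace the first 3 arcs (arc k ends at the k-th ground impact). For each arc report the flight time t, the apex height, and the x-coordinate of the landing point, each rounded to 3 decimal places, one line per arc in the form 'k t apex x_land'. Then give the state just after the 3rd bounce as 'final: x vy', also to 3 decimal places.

Arc 1: start y=13.310, vy=7.380 → t=2.529, apex=16.033, x_land=27.158, impact vy=-17.907
  bounce: vy ← 0.48·17.907 = 8.595
Arc 2: start y=0.000, vy=8.595 → t=1.719, apex=3.694, x_land=45.621, impact vy=-8.595
  bounce: vy ← 0.48·8.595 = 4.126
Arc 3: start y=0.000, vy=4.126 → t=0.825, apex=0.851, x_land=54.484, impact vy=-4.126
  bounce: vy ← 0.48·4.126 = 1.980

1 2.529 16.033 27.158
2 1.719 3.694 45.621
3 0.825 0.851 54.484
final: 54.484 1.980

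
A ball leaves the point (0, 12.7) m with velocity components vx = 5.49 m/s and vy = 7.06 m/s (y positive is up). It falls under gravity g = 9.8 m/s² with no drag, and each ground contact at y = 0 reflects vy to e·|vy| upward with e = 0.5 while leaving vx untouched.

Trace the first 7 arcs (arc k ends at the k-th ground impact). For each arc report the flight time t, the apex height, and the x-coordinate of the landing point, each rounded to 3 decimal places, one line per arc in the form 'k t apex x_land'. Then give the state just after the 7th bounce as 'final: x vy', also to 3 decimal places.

Arc 1: start y=12.700, vy=7.060 → t=2.484, apex=15.243, x_land=13.638, impact vy=-17.285
  bounce: vy ← 0.5·17.285 = 8.642
Arc 2: start y=0.000, vy=8.642 → t=1.764, apex=3.811, x_land=23.321, impact vy=-8.642
  bounce: vy ← 0.5·8.642 = 4.321
Arc 3: start y=0.000, vy=4.321 → t=0.882, apex=0.953, x_land=28.163, impact vy=-4.321
  bounce: vy ← 0.5·4.321 = 2.161
Arc 4: start y=0.000, vy=2.161 → t=0.441, apex=0.238, x_land=30.583, impact vy=-2.161
  bounce: vy ← 0.5·2.161 = 1.080
Arc 5: start y=0.000, vy=1.080 → t=0.220, apex=0.060, x_land=31.794, impact vy=-1.080
  bounce: vy ← 0.5·1.080 = 0.540
Arc 6: start y=0.000, vy=0.540 → t=0.110, apex=0.015, x_land=32.399, impact vy=-0.540
  bounce: vy ← 0.5·0.540 = 0.270
Arc 7: start y=0.000, vy=0.270 → t=0.055, apex=0.004, x_land=32.701, impact vy=-0.270
  bounce: vy ← 0.5·0.270 = 0.135

1 2.484 15.243 13.638
2 1.764 3.811 23.321
3 0.882 0.953 28.163
4 0.441 0.238 30.583
5 0.220 0.060 31.794
6 0.110 0.015 32.399
7 0.055 0.004 32.701
final: 32.701 0.135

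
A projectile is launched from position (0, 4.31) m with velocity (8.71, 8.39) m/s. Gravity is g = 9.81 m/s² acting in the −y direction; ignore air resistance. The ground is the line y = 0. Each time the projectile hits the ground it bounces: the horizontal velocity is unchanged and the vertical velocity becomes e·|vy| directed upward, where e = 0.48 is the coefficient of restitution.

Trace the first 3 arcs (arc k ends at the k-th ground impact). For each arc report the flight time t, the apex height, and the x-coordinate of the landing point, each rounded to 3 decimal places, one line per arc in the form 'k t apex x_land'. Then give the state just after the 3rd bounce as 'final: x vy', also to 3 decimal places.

Arc 1: start y=4.310, vy=8.390 → t=2.124, apex=7.898, x_land=18.501, impact vy=-12.448
  bounce: vy ← 0.48·12.448 = 5.975
Arc 2: start y=0.000, vy=5.975 → t=1.218, apex=1.820, x_land=29.112, impact vy=-5.975
  bounce: vy ← 0.48·5.975 = 2.868
Arc 3: start y=0.000, vy=2.868 → t=0.585, apex=0.419, x_land=34.205, impact vy=-2.868
  bounce: vy ← 0.48·2.868 = 1.377

1 2.124 7.898 18.501
2 1.218 1.820 29.112
3 0.585 0.419 34.205
final: 34.205 1.377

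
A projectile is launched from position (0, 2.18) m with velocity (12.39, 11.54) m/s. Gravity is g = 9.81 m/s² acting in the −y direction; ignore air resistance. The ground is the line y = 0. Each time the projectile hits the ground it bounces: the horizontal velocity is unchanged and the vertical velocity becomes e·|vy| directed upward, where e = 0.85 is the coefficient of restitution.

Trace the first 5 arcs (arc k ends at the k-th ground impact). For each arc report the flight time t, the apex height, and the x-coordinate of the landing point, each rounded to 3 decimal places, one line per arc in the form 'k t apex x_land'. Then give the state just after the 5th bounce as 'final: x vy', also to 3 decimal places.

1 2.528 8.968 31.328
2 2.299 6.479 59.808
3 1.954 4.681 84.016
4 1.661 3.382 104.592
5 1.412 2.444 122.082
final: 122.082 5.885

Arc 1: start y=2.180, vy=11.540 → t=2.528, apex=8.968, x_land=31.328, impact vy=-13.264
  bounce: vy ← 0.85·13.264 = 11.275
Arc 2: start y=0.000, vy=11.275 → t=2.299, apex=6.479, x_land=59.808, impact vy=-11.275
  bounce: vy ← 0.85·11.275 = 9.583
Arc 3: start y=0.000, vy=9.583 → t=1.954, apex=4.681, x_land=84.016, impact vy=-9.583
  bounce: vy ← 0.85·9.583 = 8.146
Arc 4: start y=0.000, vy=8.146 → t=1.661, apex=3.382, x_land=104.592, impact vy=-8.146
  bounce: vy ← 0.85·8.146 = 6.924
Arc 5: start y=0.000, vy=6.924 → t=1.412, apex=2.444, x_land=122.082, impact vy=-6.924
  bounce: vy ← 0.85·6.924 = 5.885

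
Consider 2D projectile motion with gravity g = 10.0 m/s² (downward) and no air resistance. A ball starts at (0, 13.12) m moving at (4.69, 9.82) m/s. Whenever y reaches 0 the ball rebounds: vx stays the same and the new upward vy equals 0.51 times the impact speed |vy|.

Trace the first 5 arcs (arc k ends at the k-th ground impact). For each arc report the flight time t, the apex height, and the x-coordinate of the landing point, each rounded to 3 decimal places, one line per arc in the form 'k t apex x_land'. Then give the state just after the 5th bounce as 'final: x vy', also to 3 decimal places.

1 2.876 17.942 13.490
2 1.932 4.667 22.552
3 0.985 1.214 27.173
4 0.503 0.316 29.530
5 0.256 0.082 30.732
final: 30.732 0.654

Arc 1: start y=13.120, vy=9.820 → t=2.876, apex=17.942, x_land=13.490, impact vy=-18.943
  bounce: vy ← 0.51·18.943 = 9.661
Arc 2: start y=0.000, vy=9.661 → t=1.932, apex=4.667, x_land=22.552, impact vy=-9.661
  bounce: vy ← 0.51·9.661 = 4.927
Arc 3: start y=0.000, vy=4.927 → t=0.985, apex=1.214, x_land=27.173, impact vy=-4.927
  bounce: vy ← 0.51·4.927 = 2.513
Arc 4: start y=0.000, vy=2.513 → t=0.503, apex=0.316, x_land=29.530, impact vy=-2.513
  bounce: vy ← 0.51·2.513 = 1.282
Arc 5: start y=0.000, vy=1.282 → t=0.256, apex=0.082, x_land=30.732, impact vy=-1.282
  bounce: vy ← 0.51·1.282 = 0.654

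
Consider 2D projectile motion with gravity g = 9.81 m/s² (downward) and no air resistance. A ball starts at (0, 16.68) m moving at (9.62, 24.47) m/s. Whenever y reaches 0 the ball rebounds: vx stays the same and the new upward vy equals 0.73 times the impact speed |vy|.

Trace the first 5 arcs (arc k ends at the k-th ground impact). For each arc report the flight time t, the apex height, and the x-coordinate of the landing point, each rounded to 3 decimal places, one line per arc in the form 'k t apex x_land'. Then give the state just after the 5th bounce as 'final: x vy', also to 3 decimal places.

1 5.596 47.199 53.838
2 4.529 25.152 97.406
3 3.306 13.404 129.211
4 2.413 7.143 152.429
5 1.762 3.806 169.378
final: 169.378 6.309

Arc 1: start y=16.680, vy=24.470 → t=5.596, apex=47.199, x_land=53.838, impact vy=-30.431
  bounce: vy ← 0.73·30.431 = 22.215
Arc 2: start y=0.000, vy=22.215 → t=4.529, apex=25.152, x_land=97.406, impact vy=-22.215
  bounce: vy ← 0.73·22.215 = 16.217
Arc 3: start y=0.000, vy=16.217 → t=3.306, apex=13.404, x_land=129.211, impact vy=-16.217
  bounce: vy ← 0.73·16.217 = 11.838
Arc 4: start y=0.000, vy=11.838 → t=2.413, apex=7.143, x_land=152.429, impact vy=-11.838
  bounce: vy ← 0.73·11.838 = 8.642
Arc 5: start y=0.000, vy=8.642 → t=1.762, apex=3.806, x_land=169.378, impact vy=-8.642
  bounce: vy ← 0.73·8.642 = 6.309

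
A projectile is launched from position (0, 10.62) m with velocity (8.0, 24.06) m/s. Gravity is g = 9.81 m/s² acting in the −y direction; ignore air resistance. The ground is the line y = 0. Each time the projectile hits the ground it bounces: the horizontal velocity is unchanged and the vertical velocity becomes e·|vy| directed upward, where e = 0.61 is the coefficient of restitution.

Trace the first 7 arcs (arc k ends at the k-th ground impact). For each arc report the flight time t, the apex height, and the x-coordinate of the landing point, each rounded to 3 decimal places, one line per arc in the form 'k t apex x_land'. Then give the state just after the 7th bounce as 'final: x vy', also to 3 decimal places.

1 5.313 40.125 42.502
2 3.489 14.930 70.417
3 2.129 5.556 87.445
4 1.298 2.067 97.832
5 0.792 0.769 104.168
6 0.483 0.286 108.033
7 0.295 0.107 110.391
final: 110.391 0.882

Arc 1: start y=10.620, vy=24.060 → t=5.313, apex=40.125, x_land=42.502, impact vy=-28.058
  bounce: vy ← 0.61·28.058 = 17.115
Arc 2: start y=0.000, vy=17.115 → t=3.489, apex=14.930, x_land=70.417, impact vy=-17.115
  bounce: vy ← 0.61·17.115 = 10.440
Arc 3: start y=0.000, vy=10.440 → t=2.129, apex=5.556, x_land=87.445, impact vy=-10.440
  bounce: vy ← 0.61·10.440 = 6.369
Arc 4: start y=0.000, vy=6.369 → t=1.298, apex=2.067, x_land=97.832, impact vy=-6.369
  bounce: vy ← 0.61·6.369 = 3.885
Arc 5: start y=0.000, vy=3.885 → t=0.792, apex=0.769, x_land=104.168, impact vy=-3.885
  bounce: vy ← 0.61·3.885 = 2.370
Arc 6: start y=0.000, vy=2.370 → t=0.483, apex=0.286, x_land=108.033, impact vy=-2.370
  bounce: vy ← 0.61·2.370 = 1.446
Arc 7: start y=0.000, vy=1.446 → t=0.295, apex=0.107, x_land=110.391, impact vy=-1.446
  bounce: vy ← 0.61·1.446 = 0.882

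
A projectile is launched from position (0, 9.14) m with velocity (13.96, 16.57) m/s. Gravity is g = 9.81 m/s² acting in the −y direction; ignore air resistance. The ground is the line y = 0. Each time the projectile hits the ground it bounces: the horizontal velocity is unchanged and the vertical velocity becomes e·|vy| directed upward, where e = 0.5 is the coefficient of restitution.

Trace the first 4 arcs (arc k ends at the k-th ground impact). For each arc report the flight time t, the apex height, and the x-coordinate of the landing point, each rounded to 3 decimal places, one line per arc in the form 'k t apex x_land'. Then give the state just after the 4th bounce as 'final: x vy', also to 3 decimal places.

1 3.861 23.134 53.897
2 2.172 5.784 84.215
3 1.086 1.446 99.373
4 0.543 0.361 106.953
final: 106.953 1.332

Arc 1: start y=9.140, vy=16.570 → t=3.861, apex=23.134, x_land=53.897, impact vy=-21.305
  bounce: vy ← 0.5·21.305 = 10.652
Arc 2: start y=0.000, vy=10.652 → t=2.172, apex=5.784, x_land=84.215, impact vy=-10.652
  bounce: vy ← 0.5·10.652 = 5.326
Arc 3: start y=0.000, vy=5.326 → t=1.086, apex=1.446, x_land=99.373, impact vy=-5.326
  bounce: vy ← 0.5·5.326 = 2.663
Arc 4: start y=0.000, vy=2.663 → t=0.543, apex=0.361, x_land=106.953, impact vy=-2.663
  bounce: vy ← 0.5·2.663 = 1.332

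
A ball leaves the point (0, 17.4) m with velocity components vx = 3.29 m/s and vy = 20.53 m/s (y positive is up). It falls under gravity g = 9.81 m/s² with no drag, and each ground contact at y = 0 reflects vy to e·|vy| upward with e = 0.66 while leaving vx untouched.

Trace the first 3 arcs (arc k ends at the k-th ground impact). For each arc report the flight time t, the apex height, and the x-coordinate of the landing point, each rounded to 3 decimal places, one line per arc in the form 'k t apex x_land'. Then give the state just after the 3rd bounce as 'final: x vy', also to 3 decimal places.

1 4.908 38.882 16.148
2 3.716 16.937 28.375
3 2.453 7.378 36.445
final: 36.445 7.941

Arc 1: start y=17.400, vy=20.530 → t=4.908, apex=38.882, x_land=16.148, impact vy=-27.620
  bounce: vy ← 0.66·27.620 = 18.229
Arc 2: start y=0.000, vy=18.229 → t=3.716, apex=16.937, x_land=28.375, impact vy=-18.229
  bounce: vy ← 0.66·18.229 = 12.031
Arc 3: start y=0.000, vy=12.031 → t=2.453, apex=7.378, x_land=36.445, impact vy=-12.031
  bounce: vy ← 0.66·12.031 = 7.941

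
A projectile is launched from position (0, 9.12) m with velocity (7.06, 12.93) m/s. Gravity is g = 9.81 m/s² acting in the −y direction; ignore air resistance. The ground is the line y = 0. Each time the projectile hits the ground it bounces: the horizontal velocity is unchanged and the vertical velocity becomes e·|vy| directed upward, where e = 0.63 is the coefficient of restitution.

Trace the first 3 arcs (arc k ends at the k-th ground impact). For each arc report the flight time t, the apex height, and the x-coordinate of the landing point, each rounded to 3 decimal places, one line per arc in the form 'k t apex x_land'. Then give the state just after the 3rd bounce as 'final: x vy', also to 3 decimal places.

1 3.215 17.641 22.694
2 2.390 7.002 39.565
3 1.505 2.779 50.193
final: 50.193 4.652

Arc 1: start y=9.120, vy=12.930 → t=3.215, apex=17.641, x_land=22.694, impact vy=-18.604
  bounce: vy ← 0.63·18.604 = 11.721
Arc 2: start y=0.000, vy=11.721 → t=2.390, apex=7.002, x_land=39.565, impact vy=-11.721
  bounce: vy ← 0.63·11.721 = 7.384
Arc 3: start y=0.000, vy=7.384 → t=1.505, apex=2.779, x_land=50.193, impact vy=-7.384
  bounce: vy ← 0.63·7.384 = 4.652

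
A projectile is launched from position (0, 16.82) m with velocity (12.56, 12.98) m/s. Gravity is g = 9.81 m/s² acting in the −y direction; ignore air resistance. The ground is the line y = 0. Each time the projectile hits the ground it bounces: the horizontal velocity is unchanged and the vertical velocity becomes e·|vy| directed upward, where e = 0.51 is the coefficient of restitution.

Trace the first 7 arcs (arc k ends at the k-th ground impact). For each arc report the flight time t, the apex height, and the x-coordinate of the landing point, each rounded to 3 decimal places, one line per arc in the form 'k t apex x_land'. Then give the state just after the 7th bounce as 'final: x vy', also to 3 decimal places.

1 3.599 25.407 45.204
2 2.321 6.608 74.362
3 1.184 1.719 89.232
4 0.604 0.447 96.816
5 0.308 0.116 100.684
6 0.157 0.030 102.656
7 0.080 0.008 103.662
final: 103.662 0.200

Arc 1: start y=16.820, vy=12.980 → t=3.599, apex=25.407, x_land=45.204, impact vy=-22.327
  bounce: vy ← 0.51·22.327 = 11.387
Arc 2: start y=0.000, vy=11.387 → t=2.321, apex=6.608, x_land=74.362, impact vy=-11.387
  bounce: vy ← 0.51·11.387 = 5.807
Arc 3: start y=0.000, vy=5.807 → t=1.184, apex=1.719, x_land=89.232, impact vy=-5.807
  bounce: vy ← 0.51·5.807 = 2.962
Arc 4: start y=0.000, vy=2.962 → t=0.604, apex=0.447, x_land=96.816, impact vy=-2.962
  bounce: vy ← 0.51·2.962 = 1.510
Arc 5: start y=0.000, vy=1.510 → t=0.308, apex=0.116, x_land=100.684, impact vy=-1.510
  bounce: vy ← 0.51·1.510 = 0.770
Arc 6: start y=0.000, vy=0.770 → t=0.157, apex=0.030, x_land=102.656, impact vy=-0.770
  bounce: vy ← 0.51·0.770 = 0.393
Arc 7: start y=0.000, vy=0.393 → t=0.080, apex=0.008, x_land=103.662, impact vy=-0.393
  bounce: vy ← 0.51·0.393 = 0.200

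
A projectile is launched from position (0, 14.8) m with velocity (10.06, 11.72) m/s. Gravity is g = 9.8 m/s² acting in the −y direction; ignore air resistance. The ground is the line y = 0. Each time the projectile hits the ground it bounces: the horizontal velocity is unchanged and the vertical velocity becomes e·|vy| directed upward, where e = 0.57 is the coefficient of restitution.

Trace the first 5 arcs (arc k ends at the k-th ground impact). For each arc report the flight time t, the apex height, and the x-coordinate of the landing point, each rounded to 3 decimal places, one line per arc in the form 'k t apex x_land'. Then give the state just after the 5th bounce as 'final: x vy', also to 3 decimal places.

Arc 1: start y=14.800, vy=11.720 → t=3.306, apex=21.808, x_land=33.254, impact vy=-20.675
  bounce: vy ← 0.57·20.675 = 11.785
Arc 2: start y=0.000, vy=11.785 → t=2.405, apex=7.085, x_land=57.448, impact vy=-11.785
  bounce: vy ← 0.57·11.785 = 6.717
Arc 3: start y=0.000, vy=6.717 → t=1.371, apex=2.302, x_land=71.239, impact vy=-6.717
  bounce: vy ← 0.57·6.717 = 3.829
Arc 4: start y=0.000, vy=3.829 → t=0.781, apex=0.748, x_land=79.100, impact vy=-3.829
  bounce: vy ← 0.57·3.829 = 2.182
Arc 5: start y=0.000, vy=2.182 → t=0.445, apex=0.243, x_land=83.580, impact vy=-2.182
  bounce: vy ← 0.57·2.182 = 1.244

1 3.306 21.808 33.254
2 2.405 7.085 57.448
3 1.371 2.302 71.239
4 0.781 0.748 79.100
5 0.445 0.243 83.580
final: 83.580 1.244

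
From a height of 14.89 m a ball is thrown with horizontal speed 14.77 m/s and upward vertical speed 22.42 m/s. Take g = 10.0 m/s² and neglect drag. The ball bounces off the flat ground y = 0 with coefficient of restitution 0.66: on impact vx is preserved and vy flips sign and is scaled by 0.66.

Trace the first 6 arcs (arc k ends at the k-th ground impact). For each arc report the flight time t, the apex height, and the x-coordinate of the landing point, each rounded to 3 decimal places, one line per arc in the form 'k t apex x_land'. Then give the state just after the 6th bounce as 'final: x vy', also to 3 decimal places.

Arc 1: start y=14.890, vy=22.420 → t=5.071, apex=40.023, x_land=74.902, impact vy=-28.292
  bounce: vy ← 0.66·28.292 = 18.673
Arc 2: start y=0.000, vy=18.673 → t=3.735, apex=17.434, x_land=130.062, impact vy=-18.673
  bounce: vy ← 0.66·18.673 = 12.324
Arc 3: start y=0.000, vy=12.324 → t=2.465, apex=7.594, x_land=166.468, impact vy=-12.324
  bounce: vy ← 0.66·12.324 = 8.134
Arc 4: start y=0.000, vy=8.134 → t=1.627, apex=3.308, x_land=190.495, impact vy=-8.134
  bounce: vy ← 0.66·8.134 = 5.368
Arc 5: start y=0.000, vy=5.368 → t=1.074, apex=1.441, x_land=206.353, impact vy=-5.368
  bounce: vy ← 0.66·5.368 = 3.543
Arc 6: start y=0.000, vy=3.543 → t=0.709, apex=0.628, x_land=216.820, impact vy=-3.543
  bounce: vy ← 0.66·3.543 = 2.338

1 5.071 40.023 74.902
2 3.735 17.434 130.062
3 2.465 7.594 166.468
4 1.627 3.308 190.495
5 1.074 1.441 206.353
6 0.709 0.628 216.820
final: 216.820 2.338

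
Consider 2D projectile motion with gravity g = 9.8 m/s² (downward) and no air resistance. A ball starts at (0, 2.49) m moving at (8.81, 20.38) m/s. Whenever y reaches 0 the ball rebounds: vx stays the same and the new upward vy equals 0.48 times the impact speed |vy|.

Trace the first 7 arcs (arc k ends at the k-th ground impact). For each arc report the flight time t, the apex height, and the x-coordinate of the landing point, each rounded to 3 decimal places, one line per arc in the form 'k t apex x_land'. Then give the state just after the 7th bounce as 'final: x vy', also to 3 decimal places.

1 4.278 23.681 37.689
2 2.110 5.456 56.282
3 1.013 1.257 65.207
4 0.486 0.290 69.490
5 0.233 0.067 71.547
6 0.112 0.015 72.534
7 0.054 0.004 73.007
final: 73.007 0.126

Arc 1: start y=2.490, vy=20.380 → t=4.278, apex=23.681, x_land=37.689, impact vy=-21.544
  bounce: vy ← 0.48·21.544 = 10.341
Arc 2: start y=0.000, vy=10.341 → t=2.110, apex=5.456, x_land=56.282, impact vy=-10.341
  bounce: vy ← 0.48·10.341 = 4.964
Arc 3: start y=0.000, vy=4.964 → t=1.013, apex=1.257, x_land=65.207, impact vy=-4.964
  bounce: vy ← 0.48·4.964 = 2.383
Arc 4: start y=0.000, vy=2.383 → t=0.486, apex=0.290, x_land=69.490, impact vy=-2.383
  bounce: vy ← 0.48·2.383 = 1.144
Arc 5: start y=0.000, vy=1.144 → t=0.233, apex=0.067, x_land=71.547, impact vy=-1.144
  bounce: vy ← 0.48·1.144 = 0.549
Arc 6: start y=0.000, vy=0.549 → t=0.112, apex=0.015, x_land=72.534, impact vy=-0.549
  bounce: vy ← 0.48·0.549 = 0.263
Arc 7: start y=0.000, vy=0.263 → t=0.054, apex=0.004, x_land=73.007, impact vy=-0.263
  bounce: vy ← 0.48·0.263 = 0.126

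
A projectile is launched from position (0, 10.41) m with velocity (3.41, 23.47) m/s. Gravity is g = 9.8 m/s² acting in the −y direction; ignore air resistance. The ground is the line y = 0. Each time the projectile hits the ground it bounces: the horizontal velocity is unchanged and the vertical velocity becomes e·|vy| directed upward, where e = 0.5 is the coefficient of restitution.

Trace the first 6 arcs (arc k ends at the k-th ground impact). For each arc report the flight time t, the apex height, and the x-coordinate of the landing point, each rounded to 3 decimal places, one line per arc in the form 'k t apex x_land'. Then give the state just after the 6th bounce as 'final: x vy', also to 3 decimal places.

1 5.198 38.514 17.727
2 2.804 9.629 27.287
3 1.402 2.407 32.067
4 0.701 0.602 34.457
5 0.350 0.150 35.652
6 0.175 0.038 36.250
final: 36.250 0.429

Arc 1: start y=10.410, vy=23.470 → t=5.198, apex=38.514, x_land=17.727, impact vy=-27.475
  bounce: vy ← 0.5·27.475 = 13.738
Arc 2: start y=0.000, vy=13.738 → t=2.804, apex=9.629, x_land=27.287, impact vy=-13.738
  bounce: vy ← 0.5·13.738 = 6.869
Arc 3: start y=0.000, vy=6.869 → t=1.402, apex=2.407, x_land=32.067, impact vy=-6.869
  bounce: vy ← 0.5·6.869 = 3.434
Arc 4: start y=0.000, vy=3.434 → t=0.701, apex=0.602, x_land=34.457, impact vy=-3.434
  bounce: vy ← 0.5·3.434 = 1.717
Arc 5: start y=0.000, vy=1.717 → t=0.350, apex=0.150, x_land=35.652, impact vy=-1.717
  bounce: vy ← 0.5·1.717 = 0.859
Arc 6: start y=0.000, vy=0.859 → t=0.175, apex=0.038, x_land=36.250, impact vy=-0.859
  bounce: vy ← 0.5·0.859 = 0.429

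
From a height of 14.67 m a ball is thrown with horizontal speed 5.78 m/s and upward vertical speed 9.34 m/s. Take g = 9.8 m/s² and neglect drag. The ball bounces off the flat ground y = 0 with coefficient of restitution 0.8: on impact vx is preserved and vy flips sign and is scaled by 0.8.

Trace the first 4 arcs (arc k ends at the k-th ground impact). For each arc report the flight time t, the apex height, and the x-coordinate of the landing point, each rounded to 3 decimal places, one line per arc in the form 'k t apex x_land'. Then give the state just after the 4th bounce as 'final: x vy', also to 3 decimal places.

1 2.928 19.121 16.927
2 3.161 12.237 35.195
3 2.529 7.832 49.810
4 2.023 5.012 61.502
final: 61.502 7.929

Arc 1: start y=14.670, vy=9.340 → t=2.928, apex=19.121, x_land=16.927, impact vy=-19.359
  bounce: vy ← 0.8·19.359 = 15.487
Arc 2: start y=0.000, vy=15.487 → t=3.161, apex=12.237, x_land=35.195, impact vy=-15.487
  bounce: vy ← 0.8·15.487 = 12.390
Arc 3: start y=0.000, vy=12.390 → t=2.529, apex=7.832, x_land=49.810, impact vy=-12.390
  bounce: vy ← 0.8·12.390 = 9.912
Arc 4: start y=0.000, vy=9.912 → t=2.023, apex=5.012, x_land=61.502, impact vy=-9.912
  bounce: vy ← 0.8·9.912 = 7.929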